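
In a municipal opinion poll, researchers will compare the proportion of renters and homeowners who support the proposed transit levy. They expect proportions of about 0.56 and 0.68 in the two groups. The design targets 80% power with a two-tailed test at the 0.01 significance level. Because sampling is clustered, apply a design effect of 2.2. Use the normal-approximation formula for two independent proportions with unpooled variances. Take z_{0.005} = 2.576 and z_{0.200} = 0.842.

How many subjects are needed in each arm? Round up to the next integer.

n = (z_{α/2} + z_β)² · [p₁(1−p₁) + p₂(1−p₂)] / (p₁ − p₂)²
  = (2.576 + 0.842)² · (0.56·0.44 + 0.68·0.32) / (-0.12)²
  = (3.418)² · (0.2464 + 0.2176) / 0.0144
  = 11.6827 · 0.4640 / 0.0144
  = 376.44
Design effect: 2.2 × 376.44 = 828.18.
Round up → n = 829 per group.

n = 829 per group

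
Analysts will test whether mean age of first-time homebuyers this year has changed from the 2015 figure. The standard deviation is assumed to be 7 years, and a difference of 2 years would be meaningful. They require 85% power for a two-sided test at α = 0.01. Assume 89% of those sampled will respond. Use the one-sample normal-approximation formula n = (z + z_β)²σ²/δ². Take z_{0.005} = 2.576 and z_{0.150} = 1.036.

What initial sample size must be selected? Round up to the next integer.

n = 180

n = (z_{α/2} + z_β)² · σ² / δ²
  = (2.576 + 1.036)² · 7² / 2²
  = 13.0465 · 49 / 4
  = 159.82
Adjust for 89% response: 159.82 / 0.89 = 179.57.
Round up → n = 180.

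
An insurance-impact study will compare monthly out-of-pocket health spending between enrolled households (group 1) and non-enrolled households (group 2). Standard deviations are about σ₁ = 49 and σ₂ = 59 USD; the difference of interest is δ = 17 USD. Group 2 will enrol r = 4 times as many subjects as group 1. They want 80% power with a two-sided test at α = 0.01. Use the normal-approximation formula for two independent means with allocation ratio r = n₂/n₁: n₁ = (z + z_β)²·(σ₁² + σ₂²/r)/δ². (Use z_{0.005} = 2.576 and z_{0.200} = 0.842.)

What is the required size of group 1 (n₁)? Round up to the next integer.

n₁ = (z_{α/2} + z_β)² · (σ₁² + σ₂²/r) / δ²
   = (2.576 + 0.842)² · (49² + 59²/4) / 17²
   = 11.6827 · (2401 + 870.25) / 289
   = 11.6827 · 3271.2 / 289
   = 132.24
Round up → n₁ = 133; n₂ = r·n₁ = 4 × 133 = 532.

n₁ = 133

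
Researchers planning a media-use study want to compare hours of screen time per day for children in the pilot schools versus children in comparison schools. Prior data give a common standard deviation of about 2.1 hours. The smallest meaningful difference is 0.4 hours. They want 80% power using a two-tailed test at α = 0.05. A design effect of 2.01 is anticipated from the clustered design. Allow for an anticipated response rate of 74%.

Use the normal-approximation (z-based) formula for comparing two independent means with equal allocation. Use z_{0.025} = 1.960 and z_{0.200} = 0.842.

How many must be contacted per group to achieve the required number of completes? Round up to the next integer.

n = (z_{α/2} + z_β)² · (σ₁² + σ₂²) / δ²
  = (1.960 + 0.842)² · (2·2.1² = 8.82) / 0.4²
  = 7.8512 · 8.82 / 0.16
  = 432.80
Design effect: 2.01 × 432.80 = 869.92.
Adjust for 74% response: 869.92 / 0.74 = 1175.57.
Round up → n = 1176 per group.

n = 1176 per group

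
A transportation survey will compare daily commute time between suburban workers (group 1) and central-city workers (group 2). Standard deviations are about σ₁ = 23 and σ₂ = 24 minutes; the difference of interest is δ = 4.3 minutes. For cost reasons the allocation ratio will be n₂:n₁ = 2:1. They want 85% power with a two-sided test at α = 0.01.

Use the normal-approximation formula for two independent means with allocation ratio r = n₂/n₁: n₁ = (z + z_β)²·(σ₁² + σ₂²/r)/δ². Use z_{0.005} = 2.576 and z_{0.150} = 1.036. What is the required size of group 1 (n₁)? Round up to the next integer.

n₁ = (z_{α/2} + z_β)² · (σ₁² + σ₂²/r) / δ²
   = (2.576 + 1.036)² · (23² + 24²/2) / 4.3²
   = 13.0465 · (529 + 288) / 18.49
   = 13.0465 · 817 / 18.49
   = 576.48
Round up → n₁ = 577; n₂ = r·n₁ = 2 × 577 = 1154.

n₁ = 577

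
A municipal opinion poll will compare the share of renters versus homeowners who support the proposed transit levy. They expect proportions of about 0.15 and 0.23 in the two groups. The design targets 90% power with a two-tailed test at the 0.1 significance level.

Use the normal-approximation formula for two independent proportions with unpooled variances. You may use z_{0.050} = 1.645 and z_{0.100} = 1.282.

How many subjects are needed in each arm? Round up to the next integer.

n = 408 per group

n = (z_{α/2} + z_β)² · [p₁(1−p₁) + p₂(1−p₂)] / (p₁ − p₂)²
  = (1.645 + 1.282)² · (0.15·0.85 + 0.23·0.77) / (-0.08)²
  = (2.927)² · (0.1275 + 0.1771) / 0.0064
  = 8.5673 · 0.3046 / 0.0064
  = 407.75
Round up → n = 408 per group.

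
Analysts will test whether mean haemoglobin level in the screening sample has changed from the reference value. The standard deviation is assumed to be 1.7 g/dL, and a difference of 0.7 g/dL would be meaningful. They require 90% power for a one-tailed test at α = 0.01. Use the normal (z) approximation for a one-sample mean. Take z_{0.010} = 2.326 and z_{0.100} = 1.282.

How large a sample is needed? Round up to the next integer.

n = 77

n = (z_α + z_β)² · σ² / δ²
  = (2.326 + 1.282)² · 1.7² / 0.7²
  = 13.0177 · 2.89 / 0.49
  = 76.78
Round up → n = 77.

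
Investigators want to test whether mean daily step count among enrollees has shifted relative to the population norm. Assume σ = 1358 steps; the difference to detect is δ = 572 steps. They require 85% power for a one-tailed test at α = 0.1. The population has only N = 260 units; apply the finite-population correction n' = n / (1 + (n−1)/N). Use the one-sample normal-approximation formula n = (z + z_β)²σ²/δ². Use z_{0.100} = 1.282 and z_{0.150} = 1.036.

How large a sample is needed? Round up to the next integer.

n = (z_α + z_β)² · σ² / δ²
  = (1.282 + 1.036)² · 1358² / 572²
  = 5.3731 · 1844164 / 327184
  = 30.29
Finite-population correction (N = 260): 30.29 / (1 + (30.29 − 1)/260) = 27.22.
Round up → n = 28.

n = 28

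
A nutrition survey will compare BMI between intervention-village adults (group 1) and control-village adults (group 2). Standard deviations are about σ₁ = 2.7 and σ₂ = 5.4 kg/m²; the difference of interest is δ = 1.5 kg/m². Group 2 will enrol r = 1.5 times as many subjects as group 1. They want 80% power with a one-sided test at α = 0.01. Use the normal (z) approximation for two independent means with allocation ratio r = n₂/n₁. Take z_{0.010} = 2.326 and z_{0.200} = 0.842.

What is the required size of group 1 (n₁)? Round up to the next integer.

n₁ = (z_α + z_β)² · (σ₁² + σ₂²/r) / δ²
   = (2.326 + 0.842)² · (2.7² + 5.4²/1.5) / 1.5²
   = 10.0362 · (7.29 + 19.44) / 2.25
   = 10.0362 · 26.73 / 2.25
   = 119.23
Round up → n₁ = 120; n₂ = r·n₁ = 1.5 × 120 = 180.

n₁ = 120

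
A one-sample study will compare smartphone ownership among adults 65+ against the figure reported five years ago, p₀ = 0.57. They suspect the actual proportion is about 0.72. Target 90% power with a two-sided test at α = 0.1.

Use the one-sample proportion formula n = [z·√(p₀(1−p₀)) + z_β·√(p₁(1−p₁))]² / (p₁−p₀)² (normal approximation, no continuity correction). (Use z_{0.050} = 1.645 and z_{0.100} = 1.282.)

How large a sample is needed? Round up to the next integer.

n = [z_{α/2}·√(p₀q₀) + z_β·√(p₁q₁)]² / (p₁ − p₀)²
  = [1.645·√(0.57·0.43) + 1.282·√(0.72·0.28)]² / (0.15)²
  = [1.645·0.4951 + 1.282·0.4490]² / 0.0225
  = [1.3900]² / 0.0225
  = 85.87
Round up → n = 86.

n = 86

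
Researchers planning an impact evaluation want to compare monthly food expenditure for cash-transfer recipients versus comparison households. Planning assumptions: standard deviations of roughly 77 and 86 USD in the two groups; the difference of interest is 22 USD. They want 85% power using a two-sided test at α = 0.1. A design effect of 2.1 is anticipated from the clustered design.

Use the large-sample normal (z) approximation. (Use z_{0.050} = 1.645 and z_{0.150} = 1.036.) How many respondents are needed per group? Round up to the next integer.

n = 416 per group

n = (z_{α/2} + z_β)² · (σ₁² + σ₂²) / δ²
  = (1.645 + 1.036)² · (77² + 86² = 13325) / 22²
  = 7.1878 · 13325 / 484
  = 197.89
Design effect: 2.1 × 197.89 = 415.56.
Round up → n = 416 per group.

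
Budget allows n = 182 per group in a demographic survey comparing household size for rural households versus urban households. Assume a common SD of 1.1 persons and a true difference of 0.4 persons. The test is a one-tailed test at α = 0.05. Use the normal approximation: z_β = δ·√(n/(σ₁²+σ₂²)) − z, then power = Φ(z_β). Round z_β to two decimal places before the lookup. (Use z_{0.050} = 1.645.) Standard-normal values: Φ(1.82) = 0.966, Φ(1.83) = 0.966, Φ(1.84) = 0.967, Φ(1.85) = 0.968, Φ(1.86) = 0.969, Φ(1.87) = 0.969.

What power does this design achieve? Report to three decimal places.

Power ≈ 0.966

z_β = δ·√(n/(σ₁²+σ₂²)) − z_α
    = 0.4 · √(182/2.42) − 1.645
    = 0.4 · 8.67217 − 1.645
    = 3.4689 − 1.645 = 1.8239 → 1.82
Power = Φ(1.82) = 0.966.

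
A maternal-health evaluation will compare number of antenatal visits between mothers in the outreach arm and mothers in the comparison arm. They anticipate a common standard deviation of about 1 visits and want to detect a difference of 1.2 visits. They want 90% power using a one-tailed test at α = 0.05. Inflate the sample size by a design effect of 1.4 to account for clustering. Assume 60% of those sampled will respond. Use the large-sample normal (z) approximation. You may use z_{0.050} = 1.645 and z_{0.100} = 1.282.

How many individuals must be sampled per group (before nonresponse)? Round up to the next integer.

n = (z_α + z_β)² · (σ₁² + σ₂²) / δ²
  = (1.645 + 1.282)² · (2·1² = 2) / 1.2²
  = 8.5673 · 2 / 1.44
  = 11.90
Design effect: 1.4 × 11.90 = 16.66.
Adjust for 60% response: 16.66 / 0.60 = 27.76.
Round up → n = 28 per group.

n = 28 per group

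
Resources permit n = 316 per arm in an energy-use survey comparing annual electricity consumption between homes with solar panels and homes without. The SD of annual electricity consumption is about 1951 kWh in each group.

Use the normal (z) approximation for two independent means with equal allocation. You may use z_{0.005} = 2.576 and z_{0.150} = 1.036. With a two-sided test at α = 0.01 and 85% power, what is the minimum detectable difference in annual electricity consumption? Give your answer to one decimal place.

δ = (z_{α/2} + z_β) · √((σ₁²+σ₂²)/n)
  = (2.576 + 1.036) · √(7612802/316)
  = 3.612 · √24091.1
  = 3.612 · 155.2132
  = 560.6302

Minimum detectable difference ≈ 560.6 kWh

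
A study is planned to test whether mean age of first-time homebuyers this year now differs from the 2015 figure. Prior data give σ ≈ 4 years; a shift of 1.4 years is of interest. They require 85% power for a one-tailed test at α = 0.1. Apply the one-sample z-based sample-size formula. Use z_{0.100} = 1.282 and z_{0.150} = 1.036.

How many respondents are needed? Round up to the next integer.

n = 44

n = (z_α + z_β)² · σ² / δ²
  = (1.282 + 1.036)² · 4² / 1.4²
  = 5.3731 · 16 / 1.96
  = 43.86
Round up → n = 44.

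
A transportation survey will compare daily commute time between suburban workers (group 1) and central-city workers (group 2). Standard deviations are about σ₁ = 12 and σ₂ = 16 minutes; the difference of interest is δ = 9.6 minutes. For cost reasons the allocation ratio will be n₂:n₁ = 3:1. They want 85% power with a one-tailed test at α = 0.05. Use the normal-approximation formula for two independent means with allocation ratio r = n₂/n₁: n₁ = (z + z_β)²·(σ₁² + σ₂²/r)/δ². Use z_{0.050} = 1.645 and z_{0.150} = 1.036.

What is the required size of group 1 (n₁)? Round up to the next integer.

n₁ = (z_α + z_β)² · (σ₁² + σ₂²/r) / δ²
   = (1.645 + 1.036)² · (12² + 16²/3) / 9.6²
   = 7.1878 · (144 + 85.3333) / 92.16
   = 7.1878 · 229.3333 / 92.16
   = 17.89
Round up → n₁ = 18; n₂ = r·n₁ = 3 × 18 = 54.

n₁ = 18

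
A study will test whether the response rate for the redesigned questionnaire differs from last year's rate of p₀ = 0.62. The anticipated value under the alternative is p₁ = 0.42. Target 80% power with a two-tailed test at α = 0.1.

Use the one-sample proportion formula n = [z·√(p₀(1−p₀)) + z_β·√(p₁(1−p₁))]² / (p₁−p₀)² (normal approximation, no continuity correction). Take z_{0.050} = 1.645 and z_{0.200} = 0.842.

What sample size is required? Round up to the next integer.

n = 37

n = [z_{α/2}·√(p₀q₀) + z_β·√(p₁q₁)]² / (p₁ − p₀)²
  = [1.645·√(0.62·0.38) + 0.842·√(0.42·0.58)]² / (-0.20)²
  = [1.645·0.4854 + 0.842·0.4936]² / 0.0400
  = [1.2140]² / 0.0400
  = 36.85
Round up → n = 37.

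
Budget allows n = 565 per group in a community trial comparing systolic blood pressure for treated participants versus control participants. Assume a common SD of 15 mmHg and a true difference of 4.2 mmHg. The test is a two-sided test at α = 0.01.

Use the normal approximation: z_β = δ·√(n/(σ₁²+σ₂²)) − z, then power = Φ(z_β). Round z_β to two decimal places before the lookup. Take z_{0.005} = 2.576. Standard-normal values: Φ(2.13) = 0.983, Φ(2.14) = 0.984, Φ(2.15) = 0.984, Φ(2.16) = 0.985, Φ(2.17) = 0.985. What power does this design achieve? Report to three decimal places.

Power ≈ 0.983

z_β = δ·√(n/(σ₁²+σ₂²)) − z_{α/2}
    = 4.2 · √(565/450) − 2.576
    = 4.2 · 1.12052 − 2.576
    = 4.7062 − 2.576 = 2.1302 → 2.13
Power = Φ(2.13) = 0.983.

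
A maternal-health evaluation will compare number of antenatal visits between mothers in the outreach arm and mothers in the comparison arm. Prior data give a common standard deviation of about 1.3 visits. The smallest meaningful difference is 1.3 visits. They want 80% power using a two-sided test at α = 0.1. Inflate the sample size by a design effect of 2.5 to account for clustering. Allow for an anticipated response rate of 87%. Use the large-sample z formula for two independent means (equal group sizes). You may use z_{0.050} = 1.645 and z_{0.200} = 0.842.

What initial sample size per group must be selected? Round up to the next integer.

n = (z_{α/2} + z_β)² · (σ₁² + σ₂²) / δ²
  = (1.645 + 0.842)² · (2·1.3² = 3.38) / 1.3²
  = 6.1852 · 3.38 / 1.69
  = 12.37
Design effect: 2.5 × 12.37 = 30.93.
Adjust for 87% response: 30.93 / 0.87 = 35.55.
Round up → n = 36 per group.

n = 36 per group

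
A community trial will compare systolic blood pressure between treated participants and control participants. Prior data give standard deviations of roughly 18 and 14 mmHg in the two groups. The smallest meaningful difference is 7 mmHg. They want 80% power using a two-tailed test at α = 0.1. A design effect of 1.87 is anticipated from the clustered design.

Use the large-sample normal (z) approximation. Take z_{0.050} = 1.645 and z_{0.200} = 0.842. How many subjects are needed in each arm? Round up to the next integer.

n = 123 per group

n = (z_{α/2} + z_β)² · (σ₁² + σ₂²) / δ²
  = (1.645 + 0.842)² · (18² + 14² = 520) / 7²
  = 6.1852 · 520 / 49
  = 65.64
Design effect: 1.87 × 65.64 = 122.74.
Round up → n = 123 per group.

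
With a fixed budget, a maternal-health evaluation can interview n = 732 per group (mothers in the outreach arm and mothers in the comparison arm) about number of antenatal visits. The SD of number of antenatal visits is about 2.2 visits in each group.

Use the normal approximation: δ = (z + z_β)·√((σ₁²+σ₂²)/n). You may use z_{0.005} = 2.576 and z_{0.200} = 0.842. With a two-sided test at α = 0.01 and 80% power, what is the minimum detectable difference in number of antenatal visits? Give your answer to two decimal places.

δ = (z_{α/2} + z_β) · √((σ₁²+σ₂²)/n)
  = (2.576 + 0.842) · √(9.68/732)
  = 3.418 · √0.01322
  = 3.418 · 0.1150
  = 0.3931

Minimum detectable difference ≈ 0.39 visits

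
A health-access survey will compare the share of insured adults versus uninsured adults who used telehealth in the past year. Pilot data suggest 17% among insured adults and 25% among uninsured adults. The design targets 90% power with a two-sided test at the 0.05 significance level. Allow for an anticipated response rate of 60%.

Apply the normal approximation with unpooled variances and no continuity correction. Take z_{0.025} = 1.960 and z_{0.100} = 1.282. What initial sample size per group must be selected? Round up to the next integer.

n = 900 per group

n = (z_{α/2} + z_β)² · [p₁(1−p₁) + p₂(1−p₂)] / (p₁ − p₂)²
  = (1.960 + 1.282)² · (0.17·0.83 + 0.25·0.75) / (-0.08)²
  = (3.242)² · (0.1411 + 0.1875) / 0.0064
  = 10.5106 · 0.3286 / 0.0064
  = 539.65
Adjust for 60% response: 539.65 / 0.60 = 899.42.
Round up → n = 900 per group.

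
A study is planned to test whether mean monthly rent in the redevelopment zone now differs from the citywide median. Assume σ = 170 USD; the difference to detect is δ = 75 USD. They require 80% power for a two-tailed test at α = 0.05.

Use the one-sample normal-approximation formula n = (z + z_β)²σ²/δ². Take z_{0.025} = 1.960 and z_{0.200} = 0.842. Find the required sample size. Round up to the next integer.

n = 41

n = (z_{α/2} + z_β)² · σ² / δ²
  = (1.960 + 0.842)² · 170² / 75²
  = 7.8512 · 28900 / 5625
  = 40.34
Round up → n = 41.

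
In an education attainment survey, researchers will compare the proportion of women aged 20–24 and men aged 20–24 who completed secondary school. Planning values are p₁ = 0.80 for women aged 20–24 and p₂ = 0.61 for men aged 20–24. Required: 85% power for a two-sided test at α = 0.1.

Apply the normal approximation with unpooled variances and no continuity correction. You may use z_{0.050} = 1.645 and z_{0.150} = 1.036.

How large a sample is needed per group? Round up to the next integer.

n = 80 per group

n = (z_{α/2} + z_β)² · [p₁(1−p₁) + p₂(1−p₂)] / (p₁ − p₂)²
  = (1.645 + 1.036)² · (0.80·0.20 + 0.61·0.39) / (0.19)²
  = (2.681)² · (0.1600 + 0.2379) / 0.0361
  = 7.1878 · 0.3979 / 0.0361
  = 79.22
Round up → n = 80 per group.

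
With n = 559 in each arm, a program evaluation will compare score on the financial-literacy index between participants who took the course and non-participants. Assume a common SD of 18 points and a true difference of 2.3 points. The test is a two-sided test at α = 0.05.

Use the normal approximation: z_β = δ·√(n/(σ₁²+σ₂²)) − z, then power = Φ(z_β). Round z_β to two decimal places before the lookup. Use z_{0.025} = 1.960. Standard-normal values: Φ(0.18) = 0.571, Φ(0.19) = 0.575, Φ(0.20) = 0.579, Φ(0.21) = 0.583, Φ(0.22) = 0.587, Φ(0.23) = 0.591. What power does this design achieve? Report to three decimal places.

Power ≈ 0.571

z_β = δ·√(n/(σ₁²+σ₂²)) − z_{α/2}
    = 2.3 · √(559/648) − 1.960
    = 2.3 · 0.92879 − 1.960
    = 2.1362 − 1.960 = 0.1762 → 0.18
Power = Φ(0.18) = 0.571.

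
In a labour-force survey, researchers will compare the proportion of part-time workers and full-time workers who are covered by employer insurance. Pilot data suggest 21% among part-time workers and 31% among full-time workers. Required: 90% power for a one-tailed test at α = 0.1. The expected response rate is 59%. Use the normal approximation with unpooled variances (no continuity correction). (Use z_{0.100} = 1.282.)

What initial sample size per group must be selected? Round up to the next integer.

n = (z_α + z_β)² · [p₁(1−p₁) + p₂(1−p₂)] / (p₁ − p₂)²
  = (1.282 + 1.282)² · (0.21·0.79 + 0.31·0.69) / (-0.10)²
  = (2.564)² · (0.1659 + 0.2139) / 0.0100
  = 6.5741 · 0.3798 / 0.0100
  = 249.68
Adjust for 59% response: 249.68 / 0.59 = 423.19.
Round up → n = 424 per group.

n = 424 per group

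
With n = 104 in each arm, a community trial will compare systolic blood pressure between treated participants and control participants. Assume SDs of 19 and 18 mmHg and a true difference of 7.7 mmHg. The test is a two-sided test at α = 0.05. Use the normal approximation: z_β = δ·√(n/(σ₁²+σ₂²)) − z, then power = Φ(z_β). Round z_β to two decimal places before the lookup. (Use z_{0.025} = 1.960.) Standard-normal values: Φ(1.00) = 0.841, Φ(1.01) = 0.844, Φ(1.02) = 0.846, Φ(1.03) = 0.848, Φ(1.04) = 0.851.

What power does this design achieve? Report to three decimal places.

Power ≈ 0.851

z_β = δ·√(n/(σ₁²+σ₂²)) − z_{α/2}
    = 7.7 · √(104/685) − 1.960
    = 7.7 · 0.38965 − 1.960
    = 3.0003 − 1.960 = 1.0403 → 1.04
Power = Φ(1.04) = 0.851.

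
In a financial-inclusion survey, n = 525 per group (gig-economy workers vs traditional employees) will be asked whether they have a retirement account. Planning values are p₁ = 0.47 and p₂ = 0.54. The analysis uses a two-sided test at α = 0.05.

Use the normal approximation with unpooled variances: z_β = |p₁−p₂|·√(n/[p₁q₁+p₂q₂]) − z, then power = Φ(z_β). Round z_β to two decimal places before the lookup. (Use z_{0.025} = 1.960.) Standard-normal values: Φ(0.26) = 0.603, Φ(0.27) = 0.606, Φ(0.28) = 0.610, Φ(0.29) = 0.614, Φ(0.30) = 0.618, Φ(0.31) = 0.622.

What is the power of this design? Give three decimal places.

Power ≈ 0.622

z_β = |p₁−p₂|·√(n/[p₁q₁+p₂q₂]) − z_{α/2}
    = 0.07 · √(525/0.4975) − 1.960
    = 0.07 · 32.4850 − 1.960
    = 2.2740 − 1.960 = 0.3140 → 0.31
Power = Φ(0.31) = 0.622.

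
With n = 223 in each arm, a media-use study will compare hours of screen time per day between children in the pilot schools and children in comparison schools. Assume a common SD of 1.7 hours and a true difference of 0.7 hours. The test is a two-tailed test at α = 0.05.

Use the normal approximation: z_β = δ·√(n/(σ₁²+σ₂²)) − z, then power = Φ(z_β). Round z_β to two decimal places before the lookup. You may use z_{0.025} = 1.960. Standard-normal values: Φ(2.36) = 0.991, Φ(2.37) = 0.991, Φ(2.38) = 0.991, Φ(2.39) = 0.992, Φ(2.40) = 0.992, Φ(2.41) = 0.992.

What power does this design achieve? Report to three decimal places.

Power ≈ 0.992

z_β = δ·√(n/(σ₁²+σ₂²)) − z_{α/2}
    = 0.7 · √(223/5.78) − 1.960
    = 0.7 · 6.21139 − 1.960
    = 4.3480 − 1.960 = 2.3880 → 2.39
Power = Φ(2.39) = 0.992.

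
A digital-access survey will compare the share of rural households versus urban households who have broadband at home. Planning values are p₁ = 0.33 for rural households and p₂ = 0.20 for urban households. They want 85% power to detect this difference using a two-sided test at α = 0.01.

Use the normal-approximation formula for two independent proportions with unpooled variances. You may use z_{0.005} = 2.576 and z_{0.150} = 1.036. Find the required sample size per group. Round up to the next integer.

n = 295 per group

n = (z_{α/2} + z_β)² · [p₁(1−p₁) + p₂(1−p₂)] / (p₁ − p₂)²
  = (2.576 + 1.036)² · (0.33·0.67 + 0.20·0.80) / (0.13)²
  = (3.612)² · (0.2211 + 0.1600) / 0.0169
  = 13.0465 · 0.3811 / 0.0169
  = 294.20
Round up → n = 295 per group.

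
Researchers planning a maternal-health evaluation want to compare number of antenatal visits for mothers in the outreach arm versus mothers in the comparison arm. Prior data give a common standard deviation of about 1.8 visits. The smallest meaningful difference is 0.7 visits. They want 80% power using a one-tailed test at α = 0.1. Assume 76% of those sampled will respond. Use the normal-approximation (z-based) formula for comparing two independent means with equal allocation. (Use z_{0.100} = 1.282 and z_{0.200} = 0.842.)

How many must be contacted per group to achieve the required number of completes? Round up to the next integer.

n = (z_α + z_β)² · (σ₁² + σ₂²) / δ²
  = (1.282 + 0.842)² · (2·1.8² = 6.48) / 0.7²
  = 4.5114 · 6.48 / 0.49
  = 59.66
Adjust for 76% response: 59.66 / 0.76 = 78.50.
Round up → n = 79 per group.

n = 79 per group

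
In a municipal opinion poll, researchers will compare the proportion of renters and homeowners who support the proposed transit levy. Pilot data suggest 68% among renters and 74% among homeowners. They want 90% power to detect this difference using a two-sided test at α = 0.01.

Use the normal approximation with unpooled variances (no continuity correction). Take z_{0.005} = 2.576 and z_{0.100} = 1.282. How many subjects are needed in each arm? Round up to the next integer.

n = (z_{α/2} + z_β)² · [p₁(1−p₁) + p₂(1−p₂)] / (p₁ − p₂)²
  = (2.576 + 1.282)² · (0.68·0.32 + 0.74·0.26) / (-0.06)²
  = (3.858)² · (0.2176 + 0.1924) / 0.0036
  = 14.8842 · 0.4100 / 0.0036
  = 1695.14
Round up → n = 1696 per group.

n = 1696 per group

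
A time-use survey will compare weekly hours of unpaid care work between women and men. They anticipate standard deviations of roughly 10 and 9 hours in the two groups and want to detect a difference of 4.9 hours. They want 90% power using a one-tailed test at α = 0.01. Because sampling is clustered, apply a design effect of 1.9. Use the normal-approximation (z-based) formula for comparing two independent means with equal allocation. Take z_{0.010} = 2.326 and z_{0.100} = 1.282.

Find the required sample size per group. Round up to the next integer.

n = (z_α + z_β)² · (σ₁² + σ₂²) / δ²
  = (2.326 + 1.282)² · (10² + 9² = 181) / 4.9²
  = 13.0177 · 181 / 24.01
  = 98.13
Design effect: 1.9 × 98.13 = 186.45.
Round up → n = 187 per group.

n = 187 per group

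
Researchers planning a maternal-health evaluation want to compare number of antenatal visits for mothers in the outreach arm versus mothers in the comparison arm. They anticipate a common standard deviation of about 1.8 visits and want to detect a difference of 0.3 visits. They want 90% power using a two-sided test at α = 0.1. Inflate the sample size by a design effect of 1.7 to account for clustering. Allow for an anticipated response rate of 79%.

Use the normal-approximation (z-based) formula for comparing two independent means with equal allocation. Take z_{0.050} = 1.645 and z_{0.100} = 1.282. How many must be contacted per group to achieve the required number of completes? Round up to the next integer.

n = 1328 per group

n = (z_{α/2} + z_β)² · (σ₁² + σ₂²) / δ²
  = (1.645 + 1.282)² · (2·1.8² = 6.48) / 0.3²
  = 8.5673 · 6.48 / 0.09
  = 616.85
Design effect: 1.7 × 616.85 = 1048.64.
Adjust for 79% response: 1048.64 / 0.79 = 1327.39.
Round up → n = 1328 per group.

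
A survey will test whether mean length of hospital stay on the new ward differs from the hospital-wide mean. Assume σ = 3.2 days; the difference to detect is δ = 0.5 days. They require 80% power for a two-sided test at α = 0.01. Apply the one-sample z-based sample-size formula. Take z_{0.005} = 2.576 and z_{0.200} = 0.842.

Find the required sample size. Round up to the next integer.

n = 479

n = (z_{α/2} + z_β)² · σ² / δ²
  = (2.576 + 0.842)² · 3.2² / 0.5²
  = 11.6827 · 10.24 / 0.25
  = 478.52
Round up → n = 479.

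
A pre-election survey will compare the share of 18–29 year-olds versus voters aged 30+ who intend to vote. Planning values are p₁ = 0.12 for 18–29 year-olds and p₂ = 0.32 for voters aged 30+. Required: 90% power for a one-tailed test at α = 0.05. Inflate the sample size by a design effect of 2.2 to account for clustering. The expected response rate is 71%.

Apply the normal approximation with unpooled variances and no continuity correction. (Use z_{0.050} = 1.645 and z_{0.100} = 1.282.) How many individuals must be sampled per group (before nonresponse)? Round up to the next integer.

n = (z_α + z_β)² · [p₁(1−p₁) + p₂(1−p₂)] / (p₁ − p₂)²
  = (1.645 + 1.282)² · (0.12·0.88 + 0.32·0.68) / (-0.20)²
  = (2.927)² · (0.1056 + 0.2176) / 0.0400
  = 8.5673 · 0.3232 / 0.0400
  = 69.22
Design effect: 2.2 × 69.22 = 152.29.
Adjust for 71% response: 152.29 / 0.71 = 214.50.
Round up → n = 215 per group.

n = 215 per group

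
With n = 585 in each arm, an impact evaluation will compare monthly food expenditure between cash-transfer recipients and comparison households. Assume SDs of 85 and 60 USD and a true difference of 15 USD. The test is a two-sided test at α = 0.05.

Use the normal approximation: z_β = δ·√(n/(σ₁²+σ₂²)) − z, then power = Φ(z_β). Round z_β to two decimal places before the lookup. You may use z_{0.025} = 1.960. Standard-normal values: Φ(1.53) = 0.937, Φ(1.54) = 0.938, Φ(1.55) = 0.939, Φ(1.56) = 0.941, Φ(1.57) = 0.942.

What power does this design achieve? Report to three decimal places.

z_β = δ·√(n/(σ₁²+σ₂²)) − z_{α/2}
    = 15 · √(585/10825) − 1.960
    = 15 · 0.23247 − 1.960
    = 3.4870 − 1.960 = 1.5270 → 1.53
Power = Φ(1.53) = 0.937.

Power ≈ 0.937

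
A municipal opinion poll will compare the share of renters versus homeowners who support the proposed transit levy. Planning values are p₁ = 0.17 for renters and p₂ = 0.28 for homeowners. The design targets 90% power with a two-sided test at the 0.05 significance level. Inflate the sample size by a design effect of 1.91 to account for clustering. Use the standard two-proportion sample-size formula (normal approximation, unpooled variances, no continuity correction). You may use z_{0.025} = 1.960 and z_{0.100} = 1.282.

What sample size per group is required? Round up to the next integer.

n = 569 per group

n = (z_{α/2} + z_β)² · [p₁(1−p₁) + p₂(1−p₂)] / (p₁ − p₂)²
  = (1.960 + 1.282)² · (0.17·0.83 + 0.28·0.72) / (-0.11)²
  = (3.242)² · (0.1411 + 0.2016) / 0.0121
  = 10.5106 · 0.3427 / 0.0121
  = 297.68
Design effect: 1.91 × 297.68 = 568.58.
Round up → n = 569 per group.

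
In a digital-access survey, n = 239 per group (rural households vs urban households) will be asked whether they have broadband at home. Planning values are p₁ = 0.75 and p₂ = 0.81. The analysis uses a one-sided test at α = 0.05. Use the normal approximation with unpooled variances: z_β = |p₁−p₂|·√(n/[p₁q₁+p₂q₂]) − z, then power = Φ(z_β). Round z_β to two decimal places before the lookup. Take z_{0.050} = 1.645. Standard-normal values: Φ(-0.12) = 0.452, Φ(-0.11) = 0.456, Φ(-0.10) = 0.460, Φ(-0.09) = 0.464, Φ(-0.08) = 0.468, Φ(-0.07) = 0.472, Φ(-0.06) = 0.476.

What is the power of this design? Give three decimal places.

Power ≈ 0.476

z_β = |p₁−p₂|·√(n/[p₁q₁+p₂q₂]) − z_α
    = 0.06 · √(239/0.3414) − 1.645
    = 0.06 · 26.4586 − 1.645
    = 1.5875 − 1.645 = -0.0575 → -0.06
Power = Φ(-0.06) = 0.476.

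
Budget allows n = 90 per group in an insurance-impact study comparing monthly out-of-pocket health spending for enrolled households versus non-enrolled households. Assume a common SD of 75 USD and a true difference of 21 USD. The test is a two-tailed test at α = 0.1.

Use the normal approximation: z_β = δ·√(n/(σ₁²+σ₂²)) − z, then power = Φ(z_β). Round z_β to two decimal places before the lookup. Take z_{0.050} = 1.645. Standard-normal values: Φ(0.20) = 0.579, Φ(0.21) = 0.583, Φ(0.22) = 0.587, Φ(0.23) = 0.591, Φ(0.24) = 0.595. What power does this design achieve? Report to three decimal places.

z_β = δ·√(n/(σ₁²+σ₂²)) − z_{α/2}
    = 21 · √(90/11250) − 1.645
    = 21 · 0.08944 − 1.645
    = 1.8783 − 1.645 = 0.2333 → 0.23
Power = Φ(0.23) = 0.591.

Power ≈ 0.591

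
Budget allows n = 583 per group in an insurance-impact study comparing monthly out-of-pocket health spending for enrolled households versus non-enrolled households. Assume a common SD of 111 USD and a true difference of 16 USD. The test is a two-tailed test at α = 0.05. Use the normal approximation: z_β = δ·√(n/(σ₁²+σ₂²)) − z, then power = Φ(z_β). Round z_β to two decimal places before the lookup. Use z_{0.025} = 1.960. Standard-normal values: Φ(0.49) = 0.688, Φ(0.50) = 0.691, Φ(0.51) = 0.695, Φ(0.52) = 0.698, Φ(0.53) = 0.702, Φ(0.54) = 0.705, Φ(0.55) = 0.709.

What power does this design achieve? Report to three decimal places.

Power ≈ 0.691

z_β = δ·√(n/(σ₁²+σ₂²)) − z_{α/2}
    = 16 · √(583/24642) − 1.960
    = 16 · 0.15381 − 1.960
    = 2.4610 − 1.960 = 0.5010 → 0.50
Power = Φ(0.50) = 0.691.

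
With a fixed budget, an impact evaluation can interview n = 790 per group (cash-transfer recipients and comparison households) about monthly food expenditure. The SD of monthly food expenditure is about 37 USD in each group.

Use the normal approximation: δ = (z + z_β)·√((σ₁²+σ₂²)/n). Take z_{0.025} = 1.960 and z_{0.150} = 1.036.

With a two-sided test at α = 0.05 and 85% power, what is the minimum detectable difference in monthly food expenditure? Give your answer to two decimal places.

δ = (z_{α/2} + z_β) · √((σ₁²+σ₂²)/n)
  = (1.960 + 1.036) · √(2738/790)
  = 2.996 · √3.4658
  = 2.996 · 1.8617
  = 5.5776

Minimum detectable difference ≈ 5.58 USD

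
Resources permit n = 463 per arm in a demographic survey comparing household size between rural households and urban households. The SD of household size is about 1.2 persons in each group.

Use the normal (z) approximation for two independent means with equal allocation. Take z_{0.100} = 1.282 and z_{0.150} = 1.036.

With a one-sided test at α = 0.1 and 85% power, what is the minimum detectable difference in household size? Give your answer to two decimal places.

δ = (z_α + z_β) · √((σ₁²+σ₂²)/n)
  = (1.282 + 1.036) · √(2.88/463)
  = 2.318 · √0.00622
  = 2.318 · 0.0789
  = 0.1828

Minimum detectable difference ≈ 0.18 persons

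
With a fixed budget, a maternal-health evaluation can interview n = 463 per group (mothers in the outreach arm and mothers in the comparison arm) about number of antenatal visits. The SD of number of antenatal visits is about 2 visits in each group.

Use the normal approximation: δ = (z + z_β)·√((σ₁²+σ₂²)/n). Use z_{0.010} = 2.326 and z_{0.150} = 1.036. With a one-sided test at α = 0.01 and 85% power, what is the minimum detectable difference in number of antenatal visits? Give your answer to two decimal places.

δ = (z_α + z_β) · √((σ₁²+σ₂²)/n)
  = (2.326 + 1.036) · √(8/463)
  = 3.362 · √0.01728
  = 3.362 · 0.1314
  = 0.4419

Minimum detectable difference ≈ 0.44 visits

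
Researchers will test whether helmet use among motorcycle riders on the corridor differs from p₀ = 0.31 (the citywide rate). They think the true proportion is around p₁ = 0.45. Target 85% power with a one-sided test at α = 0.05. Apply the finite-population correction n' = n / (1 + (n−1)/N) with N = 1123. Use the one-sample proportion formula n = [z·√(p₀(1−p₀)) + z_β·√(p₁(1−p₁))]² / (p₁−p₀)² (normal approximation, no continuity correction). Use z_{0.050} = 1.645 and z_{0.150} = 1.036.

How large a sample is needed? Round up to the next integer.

n = [z_α·√(p₀q₀) + z_β·√(p₁q₁)]² / (p₁ − p₀)²
  = [1.645·√(0.31·0.69) + 1.036·√(0.45·0.55)]² / (0.14)²
  = [1.645·0.4625 + 1.036·0.4975]² / 0.0196
  = [1.2762]² / 0.0196
  = 83.10
Finite-population correction (N = 1123): 83.10 / (1 + (83.10 − 1)/1123) = 77.44.
Round up → n = 78.

n = 78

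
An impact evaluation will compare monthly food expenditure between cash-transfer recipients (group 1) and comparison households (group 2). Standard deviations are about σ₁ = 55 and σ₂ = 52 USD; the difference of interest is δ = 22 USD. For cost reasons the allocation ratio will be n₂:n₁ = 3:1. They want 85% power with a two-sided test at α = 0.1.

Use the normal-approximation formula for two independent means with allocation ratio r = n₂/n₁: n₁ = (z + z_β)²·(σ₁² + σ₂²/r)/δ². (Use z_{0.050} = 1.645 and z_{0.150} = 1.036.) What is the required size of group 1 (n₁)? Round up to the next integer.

n₁ = (z_{α/2} + z_β)² · (σ₁² + σ₂²/r) / δ²
   = (1.645 + 1.036)² · (55² + 52²/3) / 22²
   = 7.1878 · (3025 + 901.3333) / 484
   = 7.1878 · 3926.3 / 484
   = 58.31
Round up → n₁ = 59; n₂ = r·n₁ = 3 × 59 = 177.

n₁ = 59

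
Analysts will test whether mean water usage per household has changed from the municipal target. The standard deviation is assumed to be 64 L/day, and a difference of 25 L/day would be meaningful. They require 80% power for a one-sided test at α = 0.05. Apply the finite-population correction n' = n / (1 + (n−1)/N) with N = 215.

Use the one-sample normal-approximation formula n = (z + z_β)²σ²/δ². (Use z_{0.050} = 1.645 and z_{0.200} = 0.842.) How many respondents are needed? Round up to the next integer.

n = 35

n = (z_α + z_β)² · σ² / δ²
  = (1.645 + 0.842)² · 64² / 25²
  = 6.1852 · 4096 / 625
  = 40.54
Finite-population correction (N = 215): 40.54 / (1 + (40.54 − 1)/215) = 34.24.
Round up → n = 35.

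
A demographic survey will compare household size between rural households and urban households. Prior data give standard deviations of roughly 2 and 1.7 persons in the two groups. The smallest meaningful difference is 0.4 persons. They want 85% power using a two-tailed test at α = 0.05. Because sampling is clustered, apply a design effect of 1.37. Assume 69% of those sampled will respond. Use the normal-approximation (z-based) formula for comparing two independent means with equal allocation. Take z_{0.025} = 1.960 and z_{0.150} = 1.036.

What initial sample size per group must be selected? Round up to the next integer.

n = (z_{α/2} + z_β)² · (σ₁² + σ₂²) / δ²
  = (1.960 + 1.036)² · (2² + 1.7² = 6.89) / 0.4²
  = 8.9760 · 6.89 / 0.16
  = 386.53
Design effect: 1.37 × 386.53 = 529.55.
Adjust for 69% response: 529.55 / 0.69 = 767.46.
Round up → n = 768 per group.

n = 768 per group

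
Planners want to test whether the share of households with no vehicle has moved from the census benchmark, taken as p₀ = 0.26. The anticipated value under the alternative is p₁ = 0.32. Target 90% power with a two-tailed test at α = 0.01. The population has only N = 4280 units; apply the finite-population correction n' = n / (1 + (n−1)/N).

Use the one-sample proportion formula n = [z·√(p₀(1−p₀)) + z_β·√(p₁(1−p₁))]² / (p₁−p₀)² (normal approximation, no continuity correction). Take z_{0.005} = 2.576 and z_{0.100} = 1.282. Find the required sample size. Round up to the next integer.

n = [z_{α/2}·√(p₀q₀) + z_β·√(p₁q₁)]² / (p₁ − p₀)²
  = [2.576·√(0.26·0.74) + 1.282·√(0.32·0.68)]² / (0.06)²
  = [2.576·0.4386 + 1.282·0.4665]² / 0.0036
  = [1.7279]² / 0.0036
  = 829.39
Finite-population correction (N = 4280): 829.39 / (1 + (829.39 − 1)/4280) = 694.89.
Round up → n = 695.

n = 695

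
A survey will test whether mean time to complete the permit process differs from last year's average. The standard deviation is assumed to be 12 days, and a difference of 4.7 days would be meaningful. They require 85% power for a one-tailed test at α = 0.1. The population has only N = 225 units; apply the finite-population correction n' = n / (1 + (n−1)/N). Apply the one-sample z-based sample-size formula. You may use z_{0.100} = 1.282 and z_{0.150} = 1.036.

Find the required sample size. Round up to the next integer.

n = 31

n = (z_α + z_β)² · σ² / δ²
  = (1.282 + 1.036)² · 12² / 4.7²
  = 5.3731 · 144 / 22.09
  = 35.03
Finite-population correction (N = 225): 35.03 / (1 + (35.03 − 1)/225) = 30.43.
Round up → n = 31.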